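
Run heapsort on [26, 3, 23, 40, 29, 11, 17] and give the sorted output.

Build heap: [40, 29, 23, 3, 26, 11, 17]
Extract 40: [29, 26, 23, 3, 17, 11, 40]
Extract 29: [26, 17, 23, 3, 11, 29, 40]
Extract 26: [23, 17, 11, 3, 26, 29, 40]
Extract 23: [17, 3, 11, 23, 26, 29, 40]
Extract 17: [11, 3, 17, 23, 26, 29, 40]
Extract 11: [3, 11, 17, 23, 26, 29, 40]


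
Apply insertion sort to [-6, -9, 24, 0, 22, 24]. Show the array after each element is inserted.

First element -6 is already 'sorted'
Insert -9: shifted 1 elements -> [-9, -6, 24, 0, 22, 24]
Insert 24: shifted 0 elements -> [-9, -6, 24, 0, 22, 24]
Insert 0: shifted 1 elements -> [-9, -6, 0, 24, 22, 24]
Insert 22: shifted 1 elements -> [-9, -6, 0, 22, 24, 24]
Insert 24: shifted 0 elements -> [-9, -6, 0, 22, 24, 24]


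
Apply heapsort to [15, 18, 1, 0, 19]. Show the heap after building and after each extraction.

Build heap: [19, 18, 1, 0, 15]
Extract 19: [18, 15, 1, 0, 19]
Extract 18: [15, 0, 1, 18, 19]
Extract 15: [1, 0, 15, 18, 19]
Extract 1: [0, 1, 15, 18, 19]


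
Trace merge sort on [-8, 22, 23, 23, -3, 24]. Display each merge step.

Divide and conquer:
  Merge [22] + [23] -> [22, 23]
  Merge [-8] + [22, 23] -> [-8, 22, 23]
  Merge [-3] + [24] -> [-3, 24]
  Merge [23] + [-3, 24] -> [-3, 23, 24]
  Merge [-8, 22, 23] + [-3, 23, 24] -> [-8, -3, 22, 23, 23, 24]


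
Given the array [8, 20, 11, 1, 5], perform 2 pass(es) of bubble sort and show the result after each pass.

After pass 1: [8, 11, 1, 5, 20] (3 swaps)
After pass 2: [8, 1, 5, 11, 20] (2 swaps)
Total swaps: 5


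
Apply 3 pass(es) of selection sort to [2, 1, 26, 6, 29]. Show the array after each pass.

Pass 1: Select minimum 1 at index 1, swap -> [1, 2, 26, 6, 29]
Pass 2: Select minimum 2 at index 1, swap -> [1, 2, 26, 6, 29]
Pass 3: Select minimum 6 at index 3, swap -> [1, 2, 6, 26, 29]


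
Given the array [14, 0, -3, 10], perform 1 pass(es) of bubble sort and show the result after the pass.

After pass 1: [0, -3, 10, 14] (3 swaps)
Total swaps: 3


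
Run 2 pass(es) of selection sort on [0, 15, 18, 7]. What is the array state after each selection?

Pass 1: Select minimum 0 at index 0, swap -> [0, 15, 18, 7]
Pass 2: Select minimum 7 at index 3, swap -> [0, 7, 18, 15]


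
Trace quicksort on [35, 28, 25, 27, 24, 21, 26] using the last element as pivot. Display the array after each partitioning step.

Partition 1: pivot=26 at index 3 -> [25, 24, 21, 26, 28, 35, 27]
Partition 2: pivot=21 at index 0 -> [21, 24, 25, 26, 28, 35, 27]
Partition 3: pivot=25 at index 2 -> [21, 24, 25, 26, 28, 35, 27]
Partition 4: pivot=27 at index 4 -> [21, 24, 25, 26, 27, 35, 28]
Partition 5: pivot=28 at index 5 -> [21, 24, 25, 26, 27, 28, 35]


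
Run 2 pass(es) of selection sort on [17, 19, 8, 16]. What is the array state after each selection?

Pass 1: Select minimum 8 at index 2, swap -> [8, 19, 17, 16]
Pass 2: Select minimum 16 at index 3, swap -> [8, 16, 17, 19]


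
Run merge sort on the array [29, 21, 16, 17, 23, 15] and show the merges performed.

Divide and conquer:
  Merge [21] + [16] -> [16, 21]
  Merge [29] + [16, 21] -> [16, 21, 29]
  Merge [23] + [15] -> [15, 23]
  Merge [17] + [15, 23] -> [15, 17, 23]
  Merge [16, 21, 29] + [15, 17, 23] -> [15, 16, 17, 21, 23, 29]


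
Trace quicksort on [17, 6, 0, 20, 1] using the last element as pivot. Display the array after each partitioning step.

Partition 1: pivot=1 at index 1 -> [0, 1, 17, 20, 6]
Partition 2: pivot=6 at index 2 -> [0, 1, 6, 20, 17]
Partition 3: pivot=17 at index 3 -> [0, 1, 6, 17, 20]


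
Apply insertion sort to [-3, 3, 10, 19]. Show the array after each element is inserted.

First element -3 is already 'sorted'
Insert 3: shifted 0 elements -> [-3, 3, 10, 19]
Insert 10: shifted 0 elements -> [-3, 3, 10, 19]
Insert 19: shifted 0 elements -> [-3, 3, 10, 19]


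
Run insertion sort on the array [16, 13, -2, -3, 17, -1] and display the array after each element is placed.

First element 16 is already 'sorted'
Insert 13: shifted 1 elements -> [13, 16, -2, -3, 17, -1]
Insert -2: shifted 2 elements -> [-2, 13, 16, -3, 17, -1]
Insert -3: shifted 3 elements -> [-3, -2, 13, 16, 17, -1]
Insert 17: shifted 0 elements -> [-3, -2, 13, 16, 17, -1]
Insert -1: shifted 3 elements -> [-3, -2, -1, 13, 16, 17]


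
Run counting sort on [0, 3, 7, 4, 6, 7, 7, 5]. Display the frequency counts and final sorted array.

Count array: [1, 0, 0, 1, 1, 1, 1, 3]
(count[i] = number of elements equal to i)
Cumulative count: [1, 1, 1, 2, 3, 4, 5, 8]
Sorted: [0, 3, 4, 5, 6, 7, 7, 7]


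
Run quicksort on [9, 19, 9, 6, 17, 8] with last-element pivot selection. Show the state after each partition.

Partition 1: pivot=8 at index 1 -> [6, 8, 9, 9, 17, 19]
Partition 2: pivot=19 at index 5 -> [6, 8, 9, 9, 17, 19]
Partition 3: pivot=17 at index 4 -> [6, 8, 9, 9, 17, 19]
Partition 4: pivot=9 at index 3 -> [6, 8, 9, 9, 17, 19]


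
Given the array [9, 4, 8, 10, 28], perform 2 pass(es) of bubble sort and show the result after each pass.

After pass 1: [4, 8, 9, 10, 28] (2 swaps)
After pass 2: [4, 8, 9, 10, 28] (0 swaps)
Total swaps: 2


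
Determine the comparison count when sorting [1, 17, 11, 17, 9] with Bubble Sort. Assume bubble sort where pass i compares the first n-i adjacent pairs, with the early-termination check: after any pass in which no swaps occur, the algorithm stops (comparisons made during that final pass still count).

Pass 1: compare adjacent pairs (0,1)..(3,4) = 4 comparison(s), 2 swap(s) -> [1, 11, 17, 9, 17]
Pass 2: compare adjacent pairs (0,1)..(2,3) = 3 comparison(s), 1 swap(s) -> [1, 11, 9, 17, 17]
Pass 3: compare adjacent pairs (0,1)..(1,2) = 2 comparison(s), 1 swap(s) -> [1, 9, 11, 17, 17]
Pass 4: compare adjacent pairs (0,1)..(0,1) = 1 comparison(s), 0 swap(s) -> [1, 9, 11, 17, 17]
No swaps in this pass, so bubble sort stops here.
Total comparisons: 4 + 3 + 2 + 1 = 10


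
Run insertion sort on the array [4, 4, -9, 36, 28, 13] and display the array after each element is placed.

First element 4 is already 'sorted'
Insert 4: shifted 0 elements -> [4, 4, -9, 36, 28, 13]
Insert -9: shifted 2 elements -> [-9, 4, 4, 36, 28, 13]
Insert 36: shifted 0 elements -> [-9, 4, 4, 36, 28, 13]
Insert 28: shifted 1 elements -> [-9, 4, 4, 28, 36, 13]
Insert 13: shifted 2 elements -> [-9, 4, 4, 13, 28, 36]


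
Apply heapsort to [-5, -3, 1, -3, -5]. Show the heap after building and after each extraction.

Build heap: [1, -3, -5, -3, -5]
Extract 1: [-3, -3, -5, -5, 1]
Extract -3: [-3, -5, -5, -3, 1]
Extract -3: [-5, -5, -3, -3, 1]
Extract -5: [-5, -5, -3, -3, 1]


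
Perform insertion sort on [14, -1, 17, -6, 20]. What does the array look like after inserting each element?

First element 14 is already 'sorted'
Insert -1: shifted 1 elements -> [-1, 14, 17, -6, 20]
Insert 17: shifted 0 elements -> [-1, 14, 17, -6, 20]
Insert -6: shifted 3 elements -> [-6, -1, 14, 17, 20]
Insert 20: shifted 0 elements -> [-6, -1, 14, 17, 20]


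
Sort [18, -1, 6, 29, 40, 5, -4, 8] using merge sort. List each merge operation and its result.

Divide and conquer:
  Merge [18] + [-1] -> [-1, 18]
  Merge [6] + [29] -> [6, 29]
  Merge [-1, 18] + [6, 29] -> [-1, 6, 18, 29]
  Merge [40] + [5] -> [5, 40]
  Merge [-4] + [8] -> [-4, 8]
  Merge [5, 40] + [-4, 8] -> [-4, 5, 8, 40]
  Merge [-1, 6, 18, 29] + [-4, 5, 8, 40] -> [-4, -1, 5, 6, 8, 18, 29, 40]


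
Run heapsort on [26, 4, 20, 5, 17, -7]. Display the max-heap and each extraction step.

Build heap: [26, 17, 20, 5, 4, -7]
Extract 26: [20, 17, -7, 5, 4, 26]
Extract 20: [17, 5, -7, 4, 20, 26]
Extract 17: [5, 4, -7, 17, 20, 26]
Extract 5: [4, -7, 5, 17, 20, 26]
Extract 4: [-7, 4, 5, 17, 20, 26]


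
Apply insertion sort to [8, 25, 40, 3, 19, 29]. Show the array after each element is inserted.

First element 8 is already 'sorted'
Insert 25: shifted 0 elements -> [8, 25, 40, 3, 19, 29]
Insert 40: shifted 0 elements -> [8, 25, 40, 3, 19, 29]
Insert 3: shifted 3 elements -> [3, 8, 25, 40, 19, 29]
Insert 19: shifted 2 elements -> [3, 8, 19, 25, 40, 29]
Insert 29: shifted 1 elements -> [3, 8, 19, 25, 29, 40]


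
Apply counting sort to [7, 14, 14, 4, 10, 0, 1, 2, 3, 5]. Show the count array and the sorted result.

Count array: [1, 1, 1, 1, 1, 1, 0, 1, 0, 0, 1, 0, 0, 0, 2]
(count[i] = number of elements equal to i)
Cumulative count: [1, 2, 3, 4, 5, 6, 6, 7, 7, 7, 8, 8, 8, 8, 10]
Sorted: [0, 1, 2, 3, 4, 5, 7, 10, 14, 14]


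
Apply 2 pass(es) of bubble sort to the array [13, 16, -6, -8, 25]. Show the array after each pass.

After pass 1: [13, -6, -8, 16, 25] (2 swaps)
After pass 2: [-6, -8, 13, 16, 25] (2 swaps)
Total swaps: 4


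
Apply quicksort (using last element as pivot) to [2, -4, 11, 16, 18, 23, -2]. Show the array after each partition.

Partition 1: pivot=-2 at index 1 -> [-4, -2, 11, 16, 18, 23, 2]
Partition 2: pivot=2 at index 2 -> [-4, -2, 2, 16, 18, 23, 11]
Partition 3: pivot=11 at index 3 -> [-4, -2, 2, 11, 18, 23, 16]
Partition 4: pivot=16 at index 4 -> [-4, -2, 2, 11, 16, 23, 18]
Partition 5: pivot=18 at index 5 -> [-4, -2, 2, 11, 16, 18, 23]


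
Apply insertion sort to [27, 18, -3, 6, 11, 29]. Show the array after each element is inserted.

First element 27 is already 'sorted'
Insert 18: shifted 1 elements -> [18, 27, -3, 6, 11, 29]
Insert -3: shifted 2 elements -> [-3, 18, 27, 6, 11, 29]
Insert 6: shifted 2 elements -> [-3, 6, 18, 27, 11, 29]
Insert 11: shifted 2 elements -> [-3, 6, 11, 18, 27, 29]
Insert 29: shifted 0 elements -> [-3, 6, 11, 18, 27, 29]


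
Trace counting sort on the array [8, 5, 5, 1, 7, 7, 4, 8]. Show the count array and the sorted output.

Count array: [0, 1, 0, 0, 1, 2, 0, 2, 2]
(count[i] = number of elements equal to i)
Cumulative count: [0, 1, 1, 1, 2, 4, 4, 6, 8]
Sorted: [1, 4, 5, 5, 7, 7, 8, 8]


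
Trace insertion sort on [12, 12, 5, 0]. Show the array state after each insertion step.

First element 12 is already 'sorted'
Insert 12: shifted 0 elements -> [12, 12, 5, 0]
Insert 5: shifted 2 elements -> [5, 12, 12, 0]
Insert 0: shifted 3 elements -> [0, 5, 12, 12]


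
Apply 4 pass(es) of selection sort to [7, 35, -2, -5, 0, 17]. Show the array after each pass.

Pass 1: Select minimum -5 at index 3, swap -> [-5, 35, -2, 7, 0, 17]
Pass 2: Select minimum -2 at index 2, swap -> [-5, -2, 35, 7, 0, 17]
Pass 3: Select minimum 0 at index 4, swap -> [-5, -2, 0, 7, 35, 17]
Pass 4: Select minimum 7 at index 3, swap -> [-5, -2, 0, 7, 35, 17]


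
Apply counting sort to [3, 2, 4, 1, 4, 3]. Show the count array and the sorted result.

Count array: [0, 1, 1, 2, 2]
(count[i] = number of elements equal to i)
Cumulative count: [0, 1, 2, 4, 6]
Sorted: [1, 2, 3, 3, 4, 4]


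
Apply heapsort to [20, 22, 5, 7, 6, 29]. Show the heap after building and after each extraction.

Build heap: [29, 22, 20, 7, 6, 5]
Extract 29: [22, 7, 20, 5, 6, 29]
Extract 22: [20, 7, 6, 5, 22, 29]
Extract 20: [7, 5, 6, 20, 22, 29]
Extract 7: [6, 5, 7, 20, 22, 29]
Extract 6: [5, 6, 7, 20, 22, 29]


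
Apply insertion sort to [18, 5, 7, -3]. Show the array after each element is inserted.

First element 18 is already 'sorted'
Insert 5: shifted 1 elements -> [5, 18, 7, -3]
Insert 7: shifted 1 elements -> [5, 7, 18, -3]
Insert -3: shifted 3 elements -> [-3, 5, 7, 18]


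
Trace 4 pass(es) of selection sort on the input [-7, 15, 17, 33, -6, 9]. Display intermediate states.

Pass 1: Select minimum -7 at index 0, swap -> [-7, 15, 17, 33, -6, 9]
Pass 2: Select minimum -6 at index 4, swap -> [-7, -6, 17, 33, 15, 9]
Pass 3: Select minimum 9 at index 5, swap -> [-7, -6, 9, 33, 15, 17]
Pass 4: Select minimum 15 at index 4, swap -> [-7, -6, 9, 15, 33, 17]


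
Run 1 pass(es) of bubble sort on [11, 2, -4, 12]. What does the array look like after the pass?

After pass 1: [2, -4, 11, 12] (2 swaps)
Total swaps: 2


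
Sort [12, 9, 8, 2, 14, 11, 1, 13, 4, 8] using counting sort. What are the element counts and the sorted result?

Count array: [0, 1, 1, 0, 1, 0, 0, 0, 2, 1, 0, 1, 1, 1, 1]
(count[i] = number of elements equal to i)
Cumulative count: [0, 1, 2, 2, 3, 3, 3, 3, 5, 6, 6, 7, 8, 9, 10]
Sorted: [1, 2, 4, 8, 8, 9, 11, 12, 13, 14]


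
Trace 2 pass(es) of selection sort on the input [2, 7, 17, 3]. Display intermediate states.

Pass 1: Select minimum 2 at index 0, swap -> [2, 7, 17, 3]
Pass 2: Select minimum 3 at index 3, swap -> [2, 3, 17, 7]


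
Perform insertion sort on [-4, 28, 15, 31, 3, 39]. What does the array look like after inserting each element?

First element -4 is already 'sorted'
Insert 28: shifted 0 elements -> [-4, 28, 15, 31, 3, 39]
Insert 15: shifted 1 elements -> [-4, 15, 28, 31, 3, 39]
Insert 31: shifted 0 elements -> [-4, 15, 28, 31, 3, 39]
Insert 3: shifted 3 elements -> [-4, 3, 15, 28, 31, 39]
Insert 39: shifted 0 elements -> [-4, 3, 15, 28, 31, 39]


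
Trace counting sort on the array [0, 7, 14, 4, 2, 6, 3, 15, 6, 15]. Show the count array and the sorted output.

Count array: [1, 0, 1, 1, 1, 0, 2, 1, 0, 0, 0, 0, 0, 0, 1, 2]
(count[i] = number of elements equal to i)
Cumulative count: [1, 1, 2, 3, 4, 4, 6, 7, 7, 7, 7, 7, 7, 7, 8, 10]
Sorted: [0, 2, 3, 4, 6, 6, 7, 14, 15, 15]


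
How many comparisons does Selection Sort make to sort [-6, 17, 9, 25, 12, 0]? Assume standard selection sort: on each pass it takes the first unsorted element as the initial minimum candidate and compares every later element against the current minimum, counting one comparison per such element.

Pass 1: scan indices 1..5 for the minimum = 5 comparison(s); min is -6, place at index 0 -> [-6, 17, 9, 25, 12, 0]
Pass 2: scan indices 2..5 for the minimum = 4 comparison(s); min is 0, place at index 1 -> [-6, 0, 9, 25, 12, 17]
Pass 3: scan indices 3..5 for the minimum = 3 comparison(s); min is 9, place at index 2 -> [-6, 0, 9, 25, 12, 17]
Pass 4: scan indices 4..5 for the minimum = 2 comparison(s); min is 12, place at index 3 -> [-6, 0, 9, 12, 25, 17]
Pass 5: scan indices 5..5 for the minimum = 1 comparison(s); min is 17, place at index 4 -> [-6, 0, 9, 12, 17, 25]
Selection sort always scans the whole unsorted suffix, so the count is (n-1) + (n-2) + ... + 1 = n(n-1)/2 = 6*5/2 = 15 regardless of the input order.
Total comparisons: 5 + 4 + 3 + 2 + 1 = 15


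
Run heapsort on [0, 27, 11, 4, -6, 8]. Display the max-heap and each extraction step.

Build heap: [27, 4, 11, 0, -6, 8]
Extract 27: [11, 4, 8, 0, -6, 27]
Extract 11: [8, 4, -6, 0, 11, 27]
Extract 8: [4, 0, -6, 8, 11, 27]
Extract 4: [0, -6, 4, 8, 11, 27]
Extract 0: [-6, 0, 4, 8, 11, 27]


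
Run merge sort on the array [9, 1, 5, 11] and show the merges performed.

Divide and conquer:
  Merge [9] + [1] -> [1, 9]
  Merge [5] + [11] -> [5, 11]
  Merge [1, 9] + [5, 11] -> [1, 5, 9, 11]


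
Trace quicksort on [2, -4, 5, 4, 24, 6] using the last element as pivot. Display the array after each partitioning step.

Partition 1: pivot=6 at index 4 -> [2, -4, 5, 4, 6, 24]
Partition 2: pivot=4 at index 2 -> [2, -4, 4, 5, 6, 24]
Partition 3: pivot=-4 at index 0 -> [-4, 2, 4, 5, 6, 24]


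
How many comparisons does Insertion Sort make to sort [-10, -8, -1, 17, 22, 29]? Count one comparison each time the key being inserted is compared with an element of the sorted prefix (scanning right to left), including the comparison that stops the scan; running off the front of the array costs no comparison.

Insert -8: -10 <= -8 (stop) = 1 comparison(s) -> [-10, -8, -1, 17, 22, 29]
Insert -1: -8 <= -1 (stop) = 1 comparison(s) -> [-10, -8, -1, 17, 22, 29]
Insert 17: -1 <= 17 (stop) = 1 comparison(s) -> [-10, -8, -1, 17, 22, 29]
Insert 22: 17 <= 22 (stop) = 1 comparison(s) -> [-10, -8, -1, 17, 22, 29]
Insert 29: 22 <= 29 (stop) = 1 comparison(s) -> [-10, -8, -1, 17, 22, 29]
Total comparisons: 1 + 1 + 1 + 1 + 1 = 5


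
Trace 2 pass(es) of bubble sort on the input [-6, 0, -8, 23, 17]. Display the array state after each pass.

After pass 1: [-6, -8, 0, 17, 23] (2 swaps)
After pass 2: [-8, -6, 0, 17, 23] (1 swaps)
Total swaps: 3


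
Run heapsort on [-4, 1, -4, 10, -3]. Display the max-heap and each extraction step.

Build heap: [10, 1, -4, -4, -3]
Extract 10: [1, -3, -4, -4, 10]
Extract 1: [-3, -4, -4, 1, 10]
Extract -3: [-4, -4, -3, 1, 10]
Extract -4: [-4, -4, -3, 1, 10]


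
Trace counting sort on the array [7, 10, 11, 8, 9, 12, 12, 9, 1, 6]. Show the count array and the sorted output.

Count array: [0, 1, 0, 0, 0, 0, 1, 1, 1, 2, 1, 1, 2]
(count[i] = number of elements equal to i)
Cumulative count: [0, 1, 1, 1, 1, 1, 2, 3, 4, 6, 7, 8, 10]
Sorted: [1, 6, 7, 8, 9, 9, 10, 11, 12, 12]


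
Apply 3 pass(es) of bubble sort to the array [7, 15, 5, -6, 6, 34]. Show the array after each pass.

After pass 1: [7, 5, -6, 6, 15, 34] (3 swaps)
After pass 2: [5, -6, 6, 7, 15, 34] (3 swaps)
After pass 3: [-6, 5, 6, 7, 15, 34] (1 swaps)
Total swaps: 7


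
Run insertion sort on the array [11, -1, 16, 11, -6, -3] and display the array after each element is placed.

First element 11 is already 'sorted'
Insert -1: shifted 1 elements -> [-1, 11, 16, 11, -6, -3]
Insert 16: shifted 0 elements -> [-1, 11, 16, 11, -6, -3]
Insert 11: shifted 1 elements -> [-1, 11, 11, 16, -6, -3]
Insert -6: shifted 4 elements -> [-6, -1, 11, 11, 16, -3]
Insert -3: shifted 4 elements -> [-6, -3, -1, 11, 11, 16]


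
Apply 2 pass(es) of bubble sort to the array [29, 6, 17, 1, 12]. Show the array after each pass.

After pass 1: [6, 17, 1, 12, 29] (4 swaps)
After pass 2: [6, 1, 12, 17, 29] (2 swaps)
Total swaps: 6


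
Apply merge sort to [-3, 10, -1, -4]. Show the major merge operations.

Divide and conquer:
  Merge [-3] + [10] -> [-3, 10]
  Merge [-1] + [-4] -> [-4, -1]
  Merge [-3, 10] + [-4, -1] -> [-4, -3, -1, 10]


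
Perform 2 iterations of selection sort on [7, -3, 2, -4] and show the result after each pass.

Pass 1: Select minimum -4 at index 3, swap -> [-4, -3, 2, 7]
Pass 2: Select minimum -3 at index 1, swap -> [-4, -3, 2, 7]


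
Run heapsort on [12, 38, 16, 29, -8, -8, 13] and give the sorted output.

Build heap: [38, 29, 16, 12, -8, -8, 13]
Extract 38: [29, 13, 16, 12, -8, -8, 38]
Extract 29: [16, 13, -8, 12, -8, 29, 38]
Extract 16: [13, 12, -8, -8, 16, 29, 38]
Extract 13: [12, -8, -8, 13, 16, 29, 38]
Extract 12: [-8, -8, 12, 13, 16, 29, 38]
Extract -8: [-8, -8, 12, 13, 16, 29, 38]


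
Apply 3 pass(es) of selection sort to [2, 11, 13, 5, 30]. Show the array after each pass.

Pass 1: Select minimum 2 at index 0, swap -> [2, 11, 13, 5, 30]
Pass 2: Select minimum 5 at index 3, swap -> [2, 5, 13, 11, 30]
Pass 3: Select minimum 11 at index 3, swap -> [2, 5, 11, 13, 30]


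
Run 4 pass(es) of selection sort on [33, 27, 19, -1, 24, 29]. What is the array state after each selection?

Pass 1: Select minimum -1 at index 3, swap -> [-1, 27, 19, 33, 24, 29]
Pass 2: Select minimum 19 at index 2, swap -> [-1, 19, 27, 33, 24, 29]
Pass 3: Select minimum 24 at index 4, swap -> [-1, 19, 24, 33, 27, 29]
Pass 4: Select minimum 27 at index 4, swap -> [-1, 19, 24, 27, 33, 29]


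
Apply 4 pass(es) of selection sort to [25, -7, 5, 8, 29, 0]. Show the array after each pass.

Pass 1: Select minimum -7 at index 1, swap -> [-7, 25, 5, 8, 29, 0]
Pass 2: Select minimum 0 at index 5, swap -> [-7, 0, 5, 8, 29, 25]
Pass 3: Select minimum 5 at index 2, swap -> [-7, 0, 5, 8, 29, 25]
Pass 4: Select minimum 8 at index 3, swap -> [-7, 0, 5, 8, 29, 25]


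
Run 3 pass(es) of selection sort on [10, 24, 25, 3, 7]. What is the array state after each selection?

Pass 1: Select minimum 3 at index 3, swap -> [3, 24, 25, 10, 7]
Pass 2: Select minimum 7 at index 4, swap -> [3, 7, 25, 10, 24]
Pass 3: Select minimum 10 at index 3, swap -> [3, 7, 10, 25, 24]


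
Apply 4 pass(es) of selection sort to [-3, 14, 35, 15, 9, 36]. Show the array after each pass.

Pass 1: Select minimum -3 at index 0, swap -> [-3, 14, 35, 15, 9, 36]
Pass 2: Select minimum 9 at index 4, swap -> [-3, 9, 35, 15, 14, 36]
Pass 3: Select minimum 14 at index 4, swap -> [-3, 9, 14, 15, 35, 36]
Pass 4: Select minimum 15 at index 3, swap -> [-3, 9, 14, 15, 35, 36]


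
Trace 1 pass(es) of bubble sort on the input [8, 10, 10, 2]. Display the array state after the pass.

After pass 1: [8, 10, 2, 10] (1 swaps)
Total swaps: 1


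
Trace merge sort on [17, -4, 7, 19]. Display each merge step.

Divide and conquer:
  Merge [17] + [-4] -> [-4, 17]
  Merge [7] + [19] -> [7, 19]
  Merge [-4, 17] + [7, 19] -> [-4, 7, 17, 19]


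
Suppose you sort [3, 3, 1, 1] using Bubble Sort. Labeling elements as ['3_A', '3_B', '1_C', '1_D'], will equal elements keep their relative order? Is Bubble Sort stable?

Trace Bubble Sort on the labeled array (the key is the number; the letter only tracks identity):
  After pass 1: [3_A, 1_C, 1_D, 3_B]
  After pass 2: [1_C, 1_D, 3_A, 3_B]
  After pass 3: [1_C, 1_D, 3_A, 3_B] (no swaps, done)
Final order: [1_C, 1_D, 3_A, 3_B]
Equal keys:
  value 1: originally 1_C, 1_D; after sorting 1_C, 1_D -> order preserved
  value 3: originally 3_A, 3_B; after sorting 3_A, 3_B -> order preserved
All equal keys kept their original relative order. Bubble Sort is stable: it only swaps adjacent elements when the left one is strictly greater, so equal keys never move past each other.
Answer: Stable


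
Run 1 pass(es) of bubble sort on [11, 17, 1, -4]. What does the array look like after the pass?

After pass 1: [11, 1, -4, 17] (2 swaps)
Total swaps: 2


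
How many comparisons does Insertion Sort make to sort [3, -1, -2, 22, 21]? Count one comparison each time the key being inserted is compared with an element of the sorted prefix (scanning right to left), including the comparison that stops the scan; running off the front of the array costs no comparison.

Insert -1: 3 > -1 (shift), reached front = 1 comparison(s) -> [-1, 3, -2, 22, 21]
Insert -2: 3 > -2 (shift), -1 > -2 (shift), reached front = 2 comparison(s) -> [-2, -1, 3, 22, 21]
Insert 22: 3 <= 22 (stop) = 1 comparison(s) -> [-2, -1, 3, 22, 21]
Insert 21: 22 > 21 (shift), 3 <= 21 (stop) = 2 comparison(s) -> [-2, -1, 3, 21, 22]
Total comparisons: 1 + 2 + 1 + 2 = 6


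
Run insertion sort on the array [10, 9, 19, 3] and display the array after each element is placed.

First element 10 is already 'sorted'
Insert 9: shifted 1 elements -> [9, 10, 19, 3]
Insert 19: shifted 0 elements -> [9, 10, 19, 3]
Insert 3: shifted 3 elements -> [3, 9, 10, 19]


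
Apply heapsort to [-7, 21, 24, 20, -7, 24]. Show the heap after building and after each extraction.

Build heap: [24, 21, 24, 20, -7, -7]
Extract 24: [24, 21, -7, 20, -7, 24]
Extract 24: [21, 20, -7, -7, 24, 24]
Extract 21: [20, -7, -7, 21, 24, 24]
Extract 20: [-7, -7, 20, 21, 24, 24]
Extract -7: [-7, -7, 20, 21, 24, 24]


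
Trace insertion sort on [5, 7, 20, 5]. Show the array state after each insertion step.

First element 5 is already 'sorted'
Insert 7: shifted 0 elements -> [5, 7, 20, 5]
Insert 20: shifted 0 elements -> [5, 7, 20, 5]
Insert 5: shifted 2 elements -> [5, 5, 7, 20]


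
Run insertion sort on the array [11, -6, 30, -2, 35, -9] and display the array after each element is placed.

First element 11 is already 'sorted'
Insert -6: shifted 1 elements -> [-6, 11, 30, -2, 35, -9]
Insert 30: shifted 0 elements -> [-6, 11, 30, -2, 35, -9]
Insert -2: shifted 2 elements -> [-6, -2, 11, 30, 35, -9]
Insert 35: shifted 0 elements -> [-6, -2, 11, 30, 35, -9]
Insert -9: shifted 5 elements -> [-9, -6, -2, 11, 30, 35]


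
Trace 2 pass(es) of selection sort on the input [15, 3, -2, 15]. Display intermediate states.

Pass 1: Select minimum -2 at index 2, swap -> [-2, 3, 15, 15]
Pass 2: Select minimum 3 at index 1, swap -> [-2, 3, 15, 15]


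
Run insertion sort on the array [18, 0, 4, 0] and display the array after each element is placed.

First element 18 is already 'sorted'
Insert 0: shifted 1 elements -> [0, 18, 4, 0]
Insert 4: shifted 1 elements -> [0, 4, 18, 0]
Insert 0: shifted 2 elements -> [0, 0, 4, 18]


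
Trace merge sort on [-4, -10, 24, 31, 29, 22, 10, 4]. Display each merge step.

Divide and conquer:
  Merge [-4] + [-10] -> [-10, -4]
  Merge [24] + [31] -> [24, 31]
  Merge [-10, -4] + [24, 31] -> [-10, -4, 24, 31]
  Merge [29] + [22] -> [22, 29]
  Merge [10] + [4] -> [4, 10]
  Merge [22, 29] + [4, 10] -> [4, 10, 22, 29]
  Merge [-10, -4, 24, 31] + [4, 10, 22, 29] -> [-10, -4, 4, 10, 22, 24, 29, 31]


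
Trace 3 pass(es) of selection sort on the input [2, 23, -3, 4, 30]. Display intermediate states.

Pass 1: Select minimum -3 at index 2, swap -> [-3, 23, 2, 4, 30]
Pass 2: Select minimum 2 at index 2, swap -> [-3, 2, 23, 4, 30]
Pass 3: Select minimum 4 at index 3, swap -> [-3, 2, 4, 23, 30]


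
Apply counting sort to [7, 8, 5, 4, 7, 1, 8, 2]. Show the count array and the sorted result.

Count array: [0, 1, 1, 0, 1, 1, 0, 2, 2]
(count[i] = number of elements equal to i)
Cumulative count: [0, 1, 2, 2, 3, 4, 4, 6, 8]
Sorted: [1, 2, 4, 5, 7, 7, 8, 8]


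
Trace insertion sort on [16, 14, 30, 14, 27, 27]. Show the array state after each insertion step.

First element 16 is already 'sorted'
Insert 14: shifted 1 elements -> [14, 16, 30, 14, 27, 27]
Insert 30: shifted 0 elements -> [14, 16, 30, 14, 27, 27]
Insert 14: shifted 2 elements -> [14, 14, 16, 30, 27, 27]
Insert 27: shifted 1 elements -> [14, 14, 16, 27, 30, 27]
Insert 27: shifted 1 elements -> [14, 14, 16, 27, 27, 30]


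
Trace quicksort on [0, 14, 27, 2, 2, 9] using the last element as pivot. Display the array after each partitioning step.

Partition 1: pivot=9 at index 3 -> [0, 2, 2, 9, 27, 14]
Partition 2: pivot=2 at index 2 -> [0, 2, 2, 9, 27, 14]
Partition 3: pivot=2 at index 1 -> [0, 2, 2, 9, 27, 14]
Partition 4: pivot=14 at index 4 -> [0, 2, 2, 9, 14, 27]


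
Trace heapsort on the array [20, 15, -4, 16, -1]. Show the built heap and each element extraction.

Build heap: [20, 16, -4, 15, -1]
Extract 20: [16, 15, -4, -1, 20]
Extract 16: [15, -1, -4, 16, 20]
Extract 15: [-1, -4, 15, 16, 20]
Extract -1: [-4, -1, 15, 16, 20]


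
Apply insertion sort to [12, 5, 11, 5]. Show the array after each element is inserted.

First element 12 is already 'sorted'
Insert 5: shifted 1 elements -> [5, 12, 11, 5]
Insert 11: shifted 1 elements -> [5, 11, 12, 5]
Insert 5: shifted 2 elements -> [5, 5, 11, 12]


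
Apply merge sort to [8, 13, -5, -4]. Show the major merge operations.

Divide and conquer:
  Merge [8] + [13] -> [8, 13]
  Merge [-5] + [-4] -> [-5, -4]
  Merge [8, 13] + [-5, -4] -> [-5, -4, 8, 13]


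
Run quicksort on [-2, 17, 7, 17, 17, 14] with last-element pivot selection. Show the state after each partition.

Partition 1: pivot=14 at index 2 -> [-2, 7, 14, 17, 17, 17]
Partition 2: pivot=7 at index 1 -> [-2, 7, 14, 17, 17, 17]
Partition 3: pivot=17 at index 5 -> [-2, 7, 14, 17, 17, 17]
Partition 4: pivot=17 at index 4 -> [-2, 7, 14, 17, 17, 17]


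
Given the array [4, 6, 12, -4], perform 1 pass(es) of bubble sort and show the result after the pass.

After pass 1: [4, 6, -4, 12] (1 swaps)
Total swaps: 1


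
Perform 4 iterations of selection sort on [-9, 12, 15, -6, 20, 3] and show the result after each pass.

Pass 1: Select minimum -9 at index 0, swap -> [-9, 12, 15, -6, 20, 3]
Pass 2: Select minimum -6 at index 3, swap -> [-9, -6, 15, 12, 20, 3]
Pass 3: Select minimum 3 at index 5, swap -> [-9, -6, 3, 12, 20, 15]
Pass 4: Select minimum 12 at index 3, swap -> [-9, -6, 3, 12, 20, 15]


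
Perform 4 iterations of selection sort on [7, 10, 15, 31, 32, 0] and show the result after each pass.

Pass 1: Select minimum 0 at index 5, swap -> [0, 10, 15, 31, 32, 7]
Pass 2: Select minimum 7 at index 5, swap -> [0, 7, 15, 31, 32, 10]
Pass 3: Select minimum 10 at index 5, swap -> [0, 7, 10, 31, 32, 15]
Pass 4: Select minimum 15 at index 5, swap -> [0, 7, 10, 15, 32, 31]


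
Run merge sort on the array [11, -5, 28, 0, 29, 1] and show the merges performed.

Divide and conquer:
  Merge [-5] + [28] -> [-5, 28]
  Merge [11] + [-5, 28] -> [-5, 11, 28]
  Merge [29] + [1] -> [1, 29]
  Merge [0] + [1, 29] -> [0, 1, 29]
  Merge [-5, 11, 28] + [0, 1, 29] -> [-5, 0, 1, 11, 28, 29]


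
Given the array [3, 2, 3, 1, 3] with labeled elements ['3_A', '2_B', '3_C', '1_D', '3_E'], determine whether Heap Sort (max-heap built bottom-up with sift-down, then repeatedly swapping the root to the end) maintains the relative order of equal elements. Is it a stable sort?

Trace Heap Sort on the labeled array (the key is the number; the letter only tracks identity):
  Build max-heap: [3_A, 3_E, 3_C, 1_D, 2_B]
  Swap root 3_A to index 4, re-heapify first 4 -> [3_E, 2_B, 3_C, 1_D, 3_A]
  Swap root 3_E to index 3, re-heapify first 3 -> [3_C, 2_B, 1_D, 3_E, 3_A]
  Swap root 3_C to index 2, re-heapify first 2 -> [2_B, 1_D, 3_C, 3_E, 3_A]
  Swap root 2_B to index 1, re-heapify first 1 -> [1_D, 2_B, 3_C, 3_E, 3_A]
Final order: [1_D, 2_B, 3_C, 3_E, 3_A]
Equal keys:
  value 3: originally 3_A, 3_C, 3_E; after sorting 3_C, 3_E, 3_A -> order changed
Equal keys were reordered, so Heap Sort is not stable: heap construction and root-to-end swaps move elements without regard to the original order of equal keys. (One such input is enough; an unstable sort may happen to preserve order on other inputs, but it gives no guarantee.)
Answer: Not stable


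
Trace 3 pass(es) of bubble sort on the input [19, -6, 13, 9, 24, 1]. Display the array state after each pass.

After pass 1: [-6, 13, 9, 19, 1, 24] (4 swaps)
After pass 2: [-6, 9, 13, 1, 19, 24] (2 swaps)
After pass 3: [-6, 9, 1, 13, 19, 24] (1 swaps)
Total swaps: 7


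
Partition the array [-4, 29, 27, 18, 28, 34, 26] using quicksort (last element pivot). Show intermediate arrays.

Partition 1: pivot=26 at index 2 -> [-4, 18, 26, 29, 28, 34, 27]
Partition 2: pivot=18 at index 1 -> [-4, 18, 26, 29, 28, 34, 27]
Partition 3: pivot=27 at index 3 -> [-4, 18, 26, 27, 28, 34, 29]
Partition 4: pivot=29 at index 5 -> [-4, 18, 26, 27, 28, 29, 34]


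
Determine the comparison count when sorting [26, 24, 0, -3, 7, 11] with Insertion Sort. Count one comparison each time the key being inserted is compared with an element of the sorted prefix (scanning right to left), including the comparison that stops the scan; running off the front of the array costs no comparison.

Insert 24: 26 > 24 (shift), reached front = 1 comparison(s) -> [24, 26, 0, -3, 7, 11]
Insert 0: 26 > 0 (shift), 24 > 0 (shift), reached front = 2 comparison(s) -> [0, 24, 26, -3, 7, 11]
Insert -3: 26 > -3 (shift), 24 > -3 (shift), 0 > -3 (shift), reached front = 3 comparison(s) -> [-3, 0, 24, 26, 7, 11]
Insert 7: 26 > 7 (shift), 24 > 7 (shift), 0 <= 7 (stop) = 3 comparison(s) -> [-3, 0, 7, 24, 26, 11]
Insert 11: 26 > 11 (shift), 24 > 11 (shift), 7 <= 11 (stop) = 3 comparison(s) -> [-3, 0, 7, 11, 24, 26]
Total comparisons: 1 + 2 + 3 + 3 + 3 = 12


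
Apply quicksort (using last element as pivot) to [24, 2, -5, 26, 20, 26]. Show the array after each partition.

Partition 1: pivot=26 at index 5 -> [24, 2, -5, 26, 20, 26]
Partition 2: pivot=20 at index 2 -> [2, -5, 20, 26, 24, 26]
Partition 3: pivot=-5 at index 0 -> [-5, 2, 20, 26, 24, 26]
Partition 4: pivot=24 at index 3 -> [-5, 2, 20, 24, 26, 26]


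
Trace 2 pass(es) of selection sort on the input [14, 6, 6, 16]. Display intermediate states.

Pass 1: Select minimum 6 at index 1, swap -> [6, 14, 6, 16]
Pass 2: Select minimum 6 at index 2, swap -> [6, 6, 14, 16]


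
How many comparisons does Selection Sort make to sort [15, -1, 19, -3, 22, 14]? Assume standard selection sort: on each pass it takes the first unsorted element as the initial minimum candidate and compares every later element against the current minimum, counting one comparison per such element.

Pass 1: scan indices 1..5 for the minimum = 5 comparison(s); min is -3, place at index 0 -> [-3, -1, 19, 15, 22, 14]
Pass 2: scan indices 2..5 for the minimum = 4 comparison(s); min is -1, place at index 1 -> [-3, -1, 19, 15, 22, 14]
Pass 3: scan indices 3..5 for the minimum = 3 comparison(s); min is 14, place at index 2 -> [-3, -1, 14, 15, 22, 19]
Pass 4: scan indices 4..5 for the minimum = 2 comparison(s); min is 15, place at index 3 -> [-3, -1, 14, 15, 22, 19]
Pass 5: scan indices 5..5 for the minimum = 1 comparison(s); min is 19, place at index 4 -> [-3, -1, 14, 15, 19, 22]
Selection sort always scans the whole unsorted suffix, so the count is (n-1) + (n-2) + ... + 1 = n(n-1)/2 = 6*5/2 = 15 regardless of the input order.
Total comparisons: 5 + 4 + 3 + 2 + 1 = 15


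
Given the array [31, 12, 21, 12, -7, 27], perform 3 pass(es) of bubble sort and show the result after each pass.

After pass 1: [12, 21, 12, -7, 27, 31] (5 swaps)
After pass 2: [12, 12, -7, 21, 27, 31] (2 swaps)
After pass 3: [12, -7, 12, 21, 27, 31] (1 swaps)
Total swaps: 8


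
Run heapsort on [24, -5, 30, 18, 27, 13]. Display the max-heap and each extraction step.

Build heap: [30, 27, 24, 18, -5, 13]
Extract 30: [27, 18, 24, 13, -5, 30]
Extract 27: [24, 18, -5, 13, 27, 30]
Extract 24: [18, 13, -5, 24, 27, 30]
Extract 18: [13, -5, 18, 24, 27, 30]
Extract 13: [-5, 13, 18, 24, 27, 30]


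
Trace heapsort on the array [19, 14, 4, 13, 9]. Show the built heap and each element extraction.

Build heap: [19, 14, 4, 13, 9]
Extract 19: [14, 13, 4, 9, 19]
Extract 14: [13, 9, 4, 14, 19]
Extract 13: [9, 4, 13, 14, 19]
Extract 9: [4, 9, 13, 14, 19]


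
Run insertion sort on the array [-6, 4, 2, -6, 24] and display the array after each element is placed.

First element -6 is already 'sorted'
Insert 4: shifted 0 elements -> [-6, 4, 2, -6, 24]
Insert 2: shifted 1 elements -> [-6, 2, 4, -6, 24]
Insert -6: shifted 2 elements -> [-6, -6, 2, 4, 24]
Insert 24: shifted 0 elements -> [-6, -6, 2, 4, 24]


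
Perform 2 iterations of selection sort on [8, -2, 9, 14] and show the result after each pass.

Pass 1: Select minimum -2 at index 1, swap -> [-2, 8, 9, 14]
Pass 2: Select minimum 8 at index 1, swap -> [-2, 8, 9, 14]


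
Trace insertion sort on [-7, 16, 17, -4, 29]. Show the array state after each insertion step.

First element -7 is already 'sorted'
Insert 16: shifted 0 elements -> [-7, 16, 17, -4, 29]
Insert 17: shifted 0 elements -> [-7, 16, 17, -4, 29]
Insert -4: shifted 2 elements -> [-7, -4, 16, 17, 29]
Insert 29: shifted 0 elements -> [-7, -4, 16, 17, 29]


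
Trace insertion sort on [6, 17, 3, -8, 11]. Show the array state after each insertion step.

First element 6 is already 'sorted'
Insert 17: shifted 0 elements -> [6, 17, 3, -8, 11]
Insert 3: shifted 2 elements -> [3, 6, 17, -8, 11]
Insert -8: shifted 3 elements -> [-8, 3, 6, 17, 11]
Insert 11: shifted 1 elements -> [-8, 3, 6, 11, 17]


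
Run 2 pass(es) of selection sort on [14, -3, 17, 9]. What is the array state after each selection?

Pass 1: Select minimum -3 at index 1, swap -> [-3, 14, 17, 9]
Pass 2: Select minimum 9 at index 3, swap -> [-3, 9, 17, 14]


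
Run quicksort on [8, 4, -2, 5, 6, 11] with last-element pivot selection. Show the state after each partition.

Partition 1: pivot=11 at index 5 -> [8, 4, -2, 5, 6, 11]
Partition 2: pivot=6 at index 3 -> [4, -2, 5, 6, 8, 11]
Partition 3: pivot=5 at index 2 -> [4, -2, 5, 6, 8, 11]
Partition 4: pivot=-2 at index 0 -> [-2, 4, 5, 6, 8, 11]


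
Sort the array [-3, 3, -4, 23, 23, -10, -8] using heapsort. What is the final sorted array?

Build heap: [23, 23, -4, 3, -3, -10, -8]
Extract 23: [23, 3, -4, -8, -3, -10, 23]
Extract 23: [3, -3, -4, -8, -10, 23, 23]
Extract 3: [-3, -8, -4, -10, 3, 23, 23]
Extract -3: [-4, -8, -10, -3, 3, 23, 23]
Extract -4: [-8, -10, -4, -3, 3, 23, 23]
Extract -8: [-10, -8, -4, -3, 3, 23, 23]


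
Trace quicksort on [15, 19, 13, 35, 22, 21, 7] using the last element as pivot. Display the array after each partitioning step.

Partition 1: pivot=7 at index 0 -> [7, 19, 13, 35, 22, 21, 15]
Partition 2: pivot=15 at index 2 -> [7, 13, 15, 35, 22, 21, 19]
Partition 3: pivot=19 at index 3 -> [7, 13, 15, 19, 22, 21, 35]
Partition 4: pivot=35 at index 6 -> [7, 13, 15, 19, 22, 21, 35]
Partition 5: pivot=21 at index 4 -> [7, 13, 15, 19, 21, 22, 35]


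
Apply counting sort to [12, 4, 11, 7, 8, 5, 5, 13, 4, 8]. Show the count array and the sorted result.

Count array: [0, 0, 0, 0, 2, 2, 0, 1, 2, 0, 0, 1, 1, 1]
(count[i] = number of elements equal to i)
Cumulative count: [0, 0, 0, 0, 2, 4, 4, 5, 7, 7, 7, 8, 9, 10]
Sorted: [4, 4, 5, 5, 7, 8, 8, 11, 12, 13]


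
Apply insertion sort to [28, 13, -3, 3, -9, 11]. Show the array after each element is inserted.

First element 28 is already 'sorted'
Insert 13: shifted 1 elements -> [13, 28, -3, 3, -9, 11]
Insert -3: shifted 2 elements -> [-3, 13, 28, 3, -9, 11]
Insert 3: shifted 2 elements -> [-3, 3, 13, 28, -9, 11]
Insert -9: shifted 4 elements -> [-9, -3, 3, 13, 28, 11]
Insert 11: shifted 2 elements -> [-9, -3, 3, 11, 13, 28]


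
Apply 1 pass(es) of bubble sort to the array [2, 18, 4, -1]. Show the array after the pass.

After pass 1: [2, 4, -1, 18] (2 swaps)
Total swaps: 2


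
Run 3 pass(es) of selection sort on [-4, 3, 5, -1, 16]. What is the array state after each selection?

Pass 1: Select minimum -4 at index 0, swap -> [-4, 3, 5, -1, 16]
Pass 2: Select minimum -1 at index 3, swap -> [-4, -1, 5, 3, 16]
Pass 3: Select minimum 3 at index 3, swap -> [-4, -1, 3, 5, 16]


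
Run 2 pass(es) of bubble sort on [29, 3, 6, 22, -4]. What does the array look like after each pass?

After pass 1: [3, 6, 22, -4, 29] (4 swaps)
After pass 2: [3, 6, -4, 22, 29] (1 swaps)
Total swaps: 5


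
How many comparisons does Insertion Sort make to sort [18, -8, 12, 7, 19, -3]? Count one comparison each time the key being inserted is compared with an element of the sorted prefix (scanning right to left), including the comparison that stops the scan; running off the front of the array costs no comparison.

Insert -8: 18 > -8 (shift), reached front = 1 comparison(s) -> [-8, 18, 12, 7, 19, -3]
Insert 12: 18 > 12 (shift), -8 <= 12 (stop) = 2 comparison(s) -> [-8, 12, 18, 7, 19, -3]
Insert 7: 18 > 7 (shift), 12 > 7 (shift), -8 <= 7 (stop) = 3 comparison(s) -> [-8, 7, 12, 18, 19, -3]
Insert 19: 18 <= 19 (stop) = 1 comparison(s) -> [-8, 7, 12, 18, 19, -3]
Insert -3: 19 > -3 (shift), 18 > -3 (shift), 12 > -3 (shift), 7 > -3 (shift), -8 <= -3 (stop) = 5 comparison(s) -> [-8, -3, 7, 12, 18, 19]
Total comparisons: 1 + 2 + 3 + 1 + 5 = 12


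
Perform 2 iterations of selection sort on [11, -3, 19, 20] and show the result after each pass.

Pass 1: Select minimum -3 at index 1, swap -> [-3, 11, 19, 20]
Pass 2: Select minimum 11 at index 1, swap -> [-3, 11, 19, 20]


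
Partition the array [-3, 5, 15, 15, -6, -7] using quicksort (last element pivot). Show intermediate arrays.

Partition 1: pivot=-7 at index 0 -> [-7, 5, 15, 15, -6, -3]
Partition 2: pivot=-3 at index 2 -> [-7, -6, -3, 15, 5, 15]
Partition 3: pivot=15 at index 5 -> [-7, -6, -3, 15, 5, 15]
Partition 4: pivot=5 at index 3 -> [-7, -6, -3, 5, 15, 15]


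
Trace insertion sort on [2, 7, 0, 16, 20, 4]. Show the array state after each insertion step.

First element 2 is already 'sorted'
Insert 7: shifted 0 elements -> [2, 7, 0, 16, 20, 4]
Insert 0: shifted 2 elements -> [0, 2, 7, 16, 20, 4]
Insert 16: shifted 0 elements -> [0, 2, 7, 16, 20, 4]
Insert 20: shifted 0 elements -> [0, 2, 7, 16, 20, 4]
Insert 4: shifted 3 elements -> [0, 2, 4, 7, 16, 20]


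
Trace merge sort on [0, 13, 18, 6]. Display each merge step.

Divide and conquer:
  Merge [0] + [13] -> [0, 13]
  Merge [18] + [6] -> [6, 18]
  Merge [0, 13] + [6, 18] -> [0, 6, 13, 18]


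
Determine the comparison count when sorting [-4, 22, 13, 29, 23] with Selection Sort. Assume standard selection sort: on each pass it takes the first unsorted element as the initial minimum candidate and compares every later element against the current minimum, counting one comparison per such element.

Pass 1: scan indices 1..4 for the minimum = 4 comparison(s); min is -4, place at index 0 -> [-4, 22, 13, 29, 23]
Pass 2: scan indices 2..4 for the minimum = 3 comparison(s); min is 13, place at index 1 -> [-4, 13, 22, 29, 23]
Pass 3: scan indices 3..4 for the minimum = 2 comparison(s); min is 22, place at index 2 -> [-4, 13, 22, 29, 23]
Pass 4: scan indices 4..4 for the minimum = 1 comparison(s); min is 23, place at index 3 -> [-4, 13, 22, 23, 29]
Selection sort always scans the whole unsorted suffix, so the count is (n-1) + (n-2) + ... + 1 = n(n-1)/2 = 5*4/2 = 10 regardless of the input order.
Total comparisons: 4 + 3 + 2 + 1 = 10
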